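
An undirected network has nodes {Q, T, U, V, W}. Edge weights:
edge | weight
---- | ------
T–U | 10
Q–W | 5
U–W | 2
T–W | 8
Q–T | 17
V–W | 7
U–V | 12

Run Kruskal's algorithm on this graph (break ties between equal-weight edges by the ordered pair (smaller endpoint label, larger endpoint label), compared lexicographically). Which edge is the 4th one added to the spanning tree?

T-W

Kruskal's algorithm — process edges by increasing weight (ties by edge label):
U–W (2): add — endpoints in different components.
Q–W (5): add — endpoints in different components.
V–W (7): add — endpoints in different components.
T–W (8): add — endpoints in different components.
The 4th edge added is T–W.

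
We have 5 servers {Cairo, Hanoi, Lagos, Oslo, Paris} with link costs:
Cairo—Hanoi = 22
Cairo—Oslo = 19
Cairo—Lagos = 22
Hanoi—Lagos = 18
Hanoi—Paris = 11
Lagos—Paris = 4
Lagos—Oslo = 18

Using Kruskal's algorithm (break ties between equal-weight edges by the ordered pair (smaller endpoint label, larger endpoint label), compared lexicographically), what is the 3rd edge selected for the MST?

Lagos-Oslo

Sort edges by weight, then run Kruskal:
Lagos—Paris (4): add — endpoints in different components.
Hanoi—Paris (11): add — endpoints in different components.
Hanoi—Lagos (18): skip — Lagos and Hanoi already connected.
Lagos—Oslo (18): add — endpoints in different components.
Cairo—Oslo (19): add — endpoints in different components.
The 3rd edge added is Lagos—Oslo.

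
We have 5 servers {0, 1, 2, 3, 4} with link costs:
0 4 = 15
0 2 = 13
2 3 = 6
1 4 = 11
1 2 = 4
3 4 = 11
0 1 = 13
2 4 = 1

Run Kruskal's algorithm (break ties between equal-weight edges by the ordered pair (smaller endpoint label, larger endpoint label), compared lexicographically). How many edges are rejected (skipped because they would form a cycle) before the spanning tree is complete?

Kruskal: consider edges lightest-first.
2 4 (1): add — endpoints in different components.
1 2 (4): add — endpoints in different components.
2 3 (6): add — endpoints in different components.
1 4 (11): skip — 1 and 4 already connected.
3 4 (11): skip — 3 and 4 already connected.
0 1 (13): add — endpoints in different components.
Edges rejected before the tree was complete: 2.

2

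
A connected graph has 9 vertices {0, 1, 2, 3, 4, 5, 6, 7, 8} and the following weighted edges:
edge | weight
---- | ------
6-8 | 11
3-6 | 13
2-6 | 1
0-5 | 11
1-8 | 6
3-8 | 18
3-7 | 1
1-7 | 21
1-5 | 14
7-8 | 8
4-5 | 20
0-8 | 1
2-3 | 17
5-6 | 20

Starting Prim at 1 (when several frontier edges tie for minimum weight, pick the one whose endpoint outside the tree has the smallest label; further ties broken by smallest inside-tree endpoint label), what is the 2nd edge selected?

Prim, starting at 1.
Step 1: cheapest edge leaving the tree is 1-8 (6); add 8.
Step 2: cheapest edge leaving the tree is 0-8 (1); add 0.
Step 3: cheapest edge leaving the tree is 7-8 (8); add 7.
Step 4: cheapest edge leaving the tree is 3-7 (1); add 3.
Step 5: cheapest edge leaving the tree is 0-5 (11); add 5.
Step 6: cheapest edge leaving the tree is 6-8 (11); add 6.
Step 7: cheapest edge leaving the tree is 2-6 (1); add 2.
Step 8: cheapest edge leaving the tree is 4-5 (20); add 4.
The 2nd edge added is 0-8.

0-8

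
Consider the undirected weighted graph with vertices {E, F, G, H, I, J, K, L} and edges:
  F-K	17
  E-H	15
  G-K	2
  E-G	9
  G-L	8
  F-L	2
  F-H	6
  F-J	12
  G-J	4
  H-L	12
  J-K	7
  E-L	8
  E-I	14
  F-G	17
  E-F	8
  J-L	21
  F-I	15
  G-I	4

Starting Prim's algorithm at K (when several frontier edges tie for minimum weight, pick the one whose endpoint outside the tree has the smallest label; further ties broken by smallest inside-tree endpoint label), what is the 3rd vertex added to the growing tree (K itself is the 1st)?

Prim's algorithm from K:
Step 1: cheapest edge leaving the tree is G-K (2); add G.
Step 2: cheapest edge leaving the tree is G-I (4); add I.
Step 3: cheapest edge leaving the tree is G-J (4); add J.
Step 4: cheapest edge leaving the tree is G-L (8); add L.
Step 5: cheapest edge leaving the tree is F-L (2); add F.
Step 6: cheapest edge leaving the tree is F-H (6); add H.
Step 7: cheapest edge leaving the tree is E-F (8); add E.
Vertex order: K, G, I, J, L, F, H, E. The 3rd vertex is I.

I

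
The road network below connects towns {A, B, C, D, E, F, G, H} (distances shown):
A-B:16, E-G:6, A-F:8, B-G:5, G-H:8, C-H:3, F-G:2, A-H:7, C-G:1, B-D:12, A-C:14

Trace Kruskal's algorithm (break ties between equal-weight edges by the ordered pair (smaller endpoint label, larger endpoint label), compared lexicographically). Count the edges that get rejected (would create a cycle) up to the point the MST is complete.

Kruskal's algorithm — process edges by increasing weight (ties by edge label):
C-G (1): add — endpoints in different components.
F-G (2): add — endpoints in different components.
C-H (3): add — endpoints in different components.
B-G (5): add — endpoints in different components.
E-G (6): add — endpoints in different components.
A-H (7): add — endpoints in different components.
A-F (8): skip — A and F already connected.
G-H (8): skip — G and H already connected.
B-D (12): add — endpoints in different components.
Edges rejected before the tree was complete: 2.

2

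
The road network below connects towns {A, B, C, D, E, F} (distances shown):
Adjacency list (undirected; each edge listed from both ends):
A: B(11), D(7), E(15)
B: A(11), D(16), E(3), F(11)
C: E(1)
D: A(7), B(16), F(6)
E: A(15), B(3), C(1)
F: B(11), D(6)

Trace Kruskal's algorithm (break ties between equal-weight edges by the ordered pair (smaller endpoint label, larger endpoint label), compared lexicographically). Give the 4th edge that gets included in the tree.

Kruskal's algorithm — process edges by increasing weight (ties by edge label):
C—E (1): add — endpoints in different components.
B—E (3): add — endpoints in different components.
D—F (6): add — endpoints in different components.
A—D (7): add — endpoints in different components.
A—B (11): add — endpoints in different components.
The 4th edge added is A—D.

A-D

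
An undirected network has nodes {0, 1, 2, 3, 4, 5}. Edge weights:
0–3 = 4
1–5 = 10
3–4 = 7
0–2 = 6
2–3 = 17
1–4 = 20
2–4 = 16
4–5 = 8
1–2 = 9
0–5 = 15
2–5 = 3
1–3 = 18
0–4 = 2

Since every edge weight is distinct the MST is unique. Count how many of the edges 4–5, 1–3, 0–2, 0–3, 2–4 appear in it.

2

Kruskal's algorithm — process edges by increasing weight (ties by edge label):
0–4 (2): add. Components now {0,4} {1} {2} {3} {5}
2–5 (3): add. Components now {0,4} {1} {2,5} {3}
0–3 (4): add. Components now {0,3,4} {1} {2,5}
0–2 (6): add. Components now {0,2,3,4,5} {1}
3–4 (7): skip — 3 and 4 already connected.
4–5 (8): skip — 4 and 5 already connected.
1–2 (9): add. Components now {0,1,2,3,4,5}
MST edge set: {0–4, 2–5, 0–3, 0–2, 1–2}.
Of the listed edges, {0–2, 0–3} are in the MST → 2.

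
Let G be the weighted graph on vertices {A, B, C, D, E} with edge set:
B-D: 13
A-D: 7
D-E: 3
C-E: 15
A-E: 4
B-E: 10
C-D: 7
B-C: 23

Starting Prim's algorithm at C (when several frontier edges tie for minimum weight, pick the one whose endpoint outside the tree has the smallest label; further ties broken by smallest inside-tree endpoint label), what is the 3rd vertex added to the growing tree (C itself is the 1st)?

E

Grow the tree from C using Prim:
Step 1: frontier [C-D 7, C-E 15, B-C 23] → take C-D (7); add D.
Step 2: frontier [C-E 15, B-C 23, D-E 3, A-D 7, B-D 13] → take D-E (3); add E.
Step 3: frontier [B-C 23, A-D 7, B-D 13, A-E 4, B-E 10] → take A-E (4); add A.
Step 4: frontier [B-C 23, B-D 13, B-E 10] → take B-E (10); add B.
Vertex order: C, D, E, A, B. The 3rd vertex is E.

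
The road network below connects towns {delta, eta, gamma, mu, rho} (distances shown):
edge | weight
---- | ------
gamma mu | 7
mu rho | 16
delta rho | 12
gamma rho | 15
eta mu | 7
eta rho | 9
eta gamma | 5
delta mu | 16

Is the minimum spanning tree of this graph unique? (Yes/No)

Kruskal: consider edges lightest-first.
eta gamma (5): add — endpoints in different components.
eta mu (7): add — endpoints in different components.
gamma mu (7): skip — gamma and mu already connected.
eta rho (9): add — endpoints in different components.
delta rho (12): add — endpoints in different components.
Non-tree edge gamma mu has weight 7, equal to the heaviest edge on its tree cycle — swapping gives another MST of the same weight. Not unique.

No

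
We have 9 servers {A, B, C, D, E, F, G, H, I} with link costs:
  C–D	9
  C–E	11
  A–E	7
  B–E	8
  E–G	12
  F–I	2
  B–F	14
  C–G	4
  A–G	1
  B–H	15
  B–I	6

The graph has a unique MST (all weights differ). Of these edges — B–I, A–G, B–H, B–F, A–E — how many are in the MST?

4

Kruskal's algorithm — process edges by increasing weight (ties by edge label):
A–G (1): add — endpoints in different components.
F–I (2): add — endpoints in different components.
C–G (4): add — endpoints in different components.
B–I (6): add — endpoints in different components.
A–E (7): add — endpoints in different components.
B–E (8): add — endpoints in different components.
C–D (9): add — endpoints in different components.
C–E (11): skip — C and E already connected.
E–G (12): skip — E and G already connected.
B–F (14): skip — B and F already connected.
B–H (15): add — endpoints in different components.
MST edge set: {A–G, F–I, C–G, B–I, A–E, B–E, C–D, B–H}.
Of the listed edges, {B–I, A–G, B–H, A–E} are in the MST → 4.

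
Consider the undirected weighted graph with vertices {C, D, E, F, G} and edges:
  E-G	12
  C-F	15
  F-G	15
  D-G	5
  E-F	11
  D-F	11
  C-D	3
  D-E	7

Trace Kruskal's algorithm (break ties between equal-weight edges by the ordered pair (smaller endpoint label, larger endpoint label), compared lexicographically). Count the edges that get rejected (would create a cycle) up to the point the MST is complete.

0

Kruskal: consider edges lightest-first.
C-D (3): add — endpoints in different components.
D-G (5): add — endpoints in different components.
D-E (7): add — endpoints in different components.
D-F (11): add — endpoints in different components.
Edges rejected before the tree was complete: 0.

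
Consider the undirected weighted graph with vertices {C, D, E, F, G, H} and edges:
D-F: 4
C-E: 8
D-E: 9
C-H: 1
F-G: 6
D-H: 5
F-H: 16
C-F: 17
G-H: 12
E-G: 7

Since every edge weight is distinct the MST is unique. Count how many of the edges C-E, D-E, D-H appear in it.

1

Kruskal's algorithm — process edges by increasing weight (ties by edge label):
C-H (1): add — endpoints in different components.
D-F (4): add — endpoints in different components.
D-H (5): add — endpoints in different components.
F-G (6): add — endpoints in different components.
E-G (7): add — endpoints in different components.
MST edge set: {C-H, D-F, D-H, F-G, E-G}.
Of the listed edges, {D-H} are in the MST → 1.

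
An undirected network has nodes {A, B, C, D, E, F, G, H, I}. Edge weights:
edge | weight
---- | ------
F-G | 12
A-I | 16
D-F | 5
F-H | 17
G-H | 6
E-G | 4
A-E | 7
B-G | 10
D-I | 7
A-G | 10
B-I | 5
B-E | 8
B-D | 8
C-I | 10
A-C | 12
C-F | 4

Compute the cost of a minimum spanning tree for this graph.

Prim's algorithm from E:
Step 1: cheapest edge leaving the tree is E-G (4); add G.
Step 2: cheapest edge leaving the tree is G-H (6); add H.
Step 3: cheapest edge leaving the tree is A-E (7); add A.
Step 4: cheapest edge leaving the tree is B-E (8); add B.
Step 5: cheapest edge leaving the tree is B-I (5); add I.
Step 6: cheapest edge leaving the tree is D-I (7); add D.
Step 7: cheapest edge leaving the tree is D-F (5); add F.
Step 8: cheapest edge leaving the tree is C-F (4); add C.
MST edges: E-G, G-H, A-E, B-E, B-I, D-I, D-F, C-F; total weight 4+6+7+8+5+7+5+4 = 46.

46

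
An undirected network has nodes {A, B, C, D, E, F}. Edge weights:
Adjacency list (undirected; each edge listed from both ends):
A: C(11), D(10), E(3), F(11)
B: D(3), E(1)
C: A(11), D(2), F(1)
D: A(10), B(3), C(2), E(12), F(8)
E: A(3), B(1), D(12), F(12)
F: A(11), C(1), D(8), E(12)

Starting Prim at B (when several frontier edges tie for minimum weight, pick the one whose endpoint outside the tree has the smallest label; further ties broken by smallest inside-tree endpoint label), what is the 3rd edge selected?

Prim's algorithm from B:
Step 1: cheapest edge leaving the tree is B-E (1); add E.
Step 2: cheapest edge leaving the tree is A-E (3); add A.
Step 3: cheapest edge leaving the tree is B-D (3); add D.
Step 4: cheapest edge leaving the tree is C-D (2); add C.
Step 5: cheapest edge leaving the tree is C-F (1); add F.
The 3rd edge added is B-D.

B-D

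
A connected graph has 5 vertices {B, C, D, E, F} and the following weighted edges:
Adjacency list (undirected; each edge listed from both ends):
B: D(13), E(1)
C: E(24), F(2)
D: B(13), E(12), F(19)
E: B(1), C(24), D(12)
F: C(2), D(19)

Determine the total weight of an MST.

34

Kruskal: consider edges lightest-first.
B–E (1): add. Components now {B,E} {C} {D} {F}
C–F (2): add. Components now {B,E} {C,F} {D}
D–E (12): add. Components now {B,D,E} {C,F}
B–D (13): skip — B and D already connected.
D–F (19): add. Components now {B,C,D,E,F}
MST edges: B–E, C–F, D–E, D–F; total weight 1+2+12+19 = 34.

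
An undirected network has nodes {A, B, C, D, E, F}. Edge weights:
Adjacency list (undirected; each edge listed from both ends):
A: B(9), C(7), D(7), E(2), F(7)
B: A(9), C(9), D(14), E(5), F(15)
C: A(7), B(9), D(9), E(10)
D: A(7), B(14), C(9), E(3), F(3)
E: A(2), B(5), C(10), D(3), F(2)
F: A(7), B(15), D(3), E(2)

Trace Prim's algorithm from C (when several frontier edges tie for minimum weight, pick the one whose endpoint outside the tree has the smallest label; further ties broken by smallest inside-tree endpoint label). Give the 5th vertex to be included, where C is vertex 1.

Prim's algorithm from C:
Step 1: frontier [A–C 7, B–C 9, C–D 9, C–E 10] → take A–C (7); add A.
Step 2: frontier [A–E 2, A–D 7, A–F 7, A–B 9, B–C 9, C–D 9, C–E 10] → take A–E (2); add E.
Step 3: frontier [A–D 7, A–F 7, A–B 9, B–C 9, C–D 9, E–F 2, D–E 3, B–E 5] → take E–F (2); add F.
Step 4: frontier [A–D 7, A–B 9, B–C 9, C–D 9, D–E 3, B–E 5, D–F 3, B–F 15] → take D–E (3); add D.
Step 5: frontier [A–B 9, B–C 9, B–D 14, B–E 5, B–F 15] → take B–E (5); add B.
Vertex order: C, A, E, F, D, B. The 5th vertex is D.

D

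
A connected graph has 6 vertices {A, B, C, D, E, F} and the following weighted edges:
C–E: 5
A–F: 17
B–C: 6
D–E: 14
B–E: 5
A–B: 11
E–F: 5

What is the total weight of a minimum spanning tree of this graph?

40

Kruskal's algorithm — process edges by increasing weight (ties by edge label):
B–E (5): add. Components now {A} {B,E} {C} {D} {F}
C–E (5): add. Components now {A} {B,C,E} {D} {F}
E–F (5): add. Components now {A} {B,C,E,F} {D}
B–C (6): skip — B and C already connected.
A–B (11): add. Components now {A,B,C,E,F} {D}
D–E (14): add. Components now {A,B,C,D,E,F}
MST edges: B–E, C–E, E–F, A–B, D–E; total weight 5+5+5+11+14 = 40.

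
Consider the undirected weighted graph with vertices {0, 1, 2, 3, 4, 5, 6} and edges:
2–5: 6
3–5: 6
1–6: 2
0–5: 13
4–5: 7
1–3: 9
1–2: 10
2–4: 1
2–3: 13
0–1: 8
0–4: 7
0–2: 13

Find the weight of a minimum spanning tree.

Prim, starting at 3.
Step 1: frontier [3–5 6, 1–3 9, 2–3 13] → take 3–5 (6); add 5.
Step 2: frontier [1–3 9, 2–3 13, 2–5 6, 4–5 7, 0–5 13] → take 2–5 (6); add 2.
Step 3: frontier [2–4 1, 1–2 10, 0–2 13, 1–3 9, 4–5 7, 0–5 13] → take 2–4 (1); add 4.
Step 4: frontier [1–2 10, 0–2 13, 1–3 9, 0–4 7, 0–5 13] → take 0–4 (7); add 0.
Step 5: frontier [0–1 8, 1–2 10, 1–3 9] → take 0–1 (8); add 1.
Step 6: frontier [1–6 2] → take 1–6 (2); add 6.
MST edges: 3–5, 2–5, 2–4, 0–4, 0–1, 1–6; total weight 6+6+1+7+8+2 = 30.

30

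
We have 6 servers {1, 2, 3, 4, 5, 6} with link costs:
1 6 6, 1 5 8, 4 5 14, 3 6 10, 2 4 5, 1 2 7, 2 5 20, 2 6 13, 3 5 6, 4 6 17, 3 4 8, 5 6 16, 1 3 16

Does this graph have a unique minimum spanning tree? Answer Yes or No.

No

Sort edges by weight, then run Kruskal:
2 4 (5): add — endpoints in different components.
1 6 (6): add — endpoints in different components.
3 5 (6): add — endpoints in different components.
1 2 (7): add — endpoints in different components.
1 5 (8): add — endpoints in different components.
Non-tree edge 3 4 has weight 8, equal to the heaviest edge on its tree cycle — swapping gives another MST of the same weight. Not unique.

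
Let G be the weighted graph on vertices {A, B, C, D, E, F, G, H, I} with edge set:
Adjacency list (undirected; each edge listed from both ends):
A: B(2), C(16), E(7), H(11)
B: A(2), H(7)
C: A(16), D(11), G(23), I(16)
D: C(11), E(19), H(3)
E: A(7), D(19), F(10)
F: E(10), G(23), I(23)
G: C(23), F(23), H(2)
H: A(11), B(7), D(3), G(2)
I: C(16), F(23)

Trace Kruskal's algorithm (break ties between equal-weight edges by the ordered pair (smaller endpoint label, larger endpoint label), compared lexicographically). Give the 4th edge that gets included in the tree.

A-E

Kruskal's algorithm — process edges by increasing weight (ties by edge label):
A—B (2): add — endpoints in different components.
G—H (2): add — endpoints in different components.
D—H (3): add — endpoints in different components.
A—E (7): add — endpoints in different components.
B—H (7): add — endpoints in different components.
E—F (10): add — endpoints in different components.
A—H (11): skip — A and H already connected.
C—D (11): add — endpoints in different components.
A—C (16): skip — A and C already connected.
C—I (16): add — endpoints in different components.
The 4th edge added is A—E.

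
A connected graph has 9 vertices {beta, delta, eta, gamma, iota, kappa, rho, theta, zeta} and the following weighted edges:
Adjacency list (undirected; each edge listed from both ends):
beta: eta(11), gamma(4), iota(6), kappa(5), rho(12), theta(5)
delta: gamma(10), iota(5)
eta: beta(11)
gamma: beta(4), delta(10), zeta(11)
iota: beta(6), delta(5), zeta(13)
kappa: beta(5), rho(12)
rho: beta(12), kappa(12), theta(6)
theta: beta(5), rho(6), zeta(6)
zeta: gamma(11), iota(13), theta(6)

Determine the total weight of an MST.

48

Kruskal: consider edges lightest-first.
beta-gamma (4): add — endpoints in different components.
beta-kappa (5): add — endpoints in different components.
beta-theta (5): add — endpoints in different components.
delta-iota (5): add — endpoints in different components.
beta-iota (6): add — endpoints in different components.
rho-theta (6): add — endpoints in different components.
theta-zeta (6): add — endpoints in different components.
delta-gamma (10): skip — delta and gamma already connected.
beta-eta (11): add — endpoints in different components.
MST edges: beta-gamma, beta-kappa, beta-theta, delta-iota, beta-iota, rho-theta, theta-zeta, beta-eta; total weight 4+5+5+5+6+6+6+11 = 48.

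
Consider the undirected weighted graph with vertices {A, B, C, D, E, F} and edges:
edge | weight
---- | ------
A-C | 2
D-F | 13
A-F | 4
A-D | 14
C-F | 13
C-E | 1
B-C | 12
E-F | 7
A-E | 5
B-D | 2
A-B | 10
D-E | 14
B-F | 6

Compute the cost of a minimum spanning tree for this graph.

15

Kruskal: consider edges lightest-first.
C-E (1): add. Components now {A} {B} {C,E} {D} {F}
A-C (2): add. Components now {A,C,E} {B} {D} {F}
B-D (2): add. Components now {A,C,E} {B,D} {F}
A-F (4): add. Components now {A,C,E,F} {B,D}
A-E (5): skip — A and E already connected.
B-F (6): add. Components now {A,B,C,D,E,F}
MST edges: C-E, A-C, B-D, A-F, B-F; total weight 1+2+2+4+6 = 15.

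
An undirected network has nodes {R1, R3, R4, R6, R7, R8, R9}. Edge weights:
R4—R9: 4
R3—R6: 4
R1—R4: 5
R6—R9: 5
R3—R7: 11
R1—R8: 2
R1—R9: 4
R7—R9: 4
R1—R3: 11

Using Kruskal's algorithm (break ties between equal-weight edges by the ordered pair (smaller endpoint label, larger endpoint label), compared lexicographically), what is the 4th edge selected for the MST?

Kruskal: consider edges lightest-first.
R1—R8 (2): add. Components now {R3} {R9} {R6} {R1,R8} {R7} {R4}
R1—R9 (4): add. Components now {R3} {R1,R8,R9} {R6} {R7} {R4}
R3—R6 (4): add. Components now {R3,R6} {R1,R8,R9} {R7} {R4}
R4—R9 (4): add. Components now {R3,R6} {R1,R4,R8,R9} {R7}
R7—R9 (4): add. Components now {R3,R6} {R1,R4,R7,R8,R9}
R1—R4 (5): skip — R1 and R4 already connected.
R6—R9 (5): add. Components now {R1,R3,R4,R6,R7,R8,R9}
The 4th edge added is R4—R9.

R4-R9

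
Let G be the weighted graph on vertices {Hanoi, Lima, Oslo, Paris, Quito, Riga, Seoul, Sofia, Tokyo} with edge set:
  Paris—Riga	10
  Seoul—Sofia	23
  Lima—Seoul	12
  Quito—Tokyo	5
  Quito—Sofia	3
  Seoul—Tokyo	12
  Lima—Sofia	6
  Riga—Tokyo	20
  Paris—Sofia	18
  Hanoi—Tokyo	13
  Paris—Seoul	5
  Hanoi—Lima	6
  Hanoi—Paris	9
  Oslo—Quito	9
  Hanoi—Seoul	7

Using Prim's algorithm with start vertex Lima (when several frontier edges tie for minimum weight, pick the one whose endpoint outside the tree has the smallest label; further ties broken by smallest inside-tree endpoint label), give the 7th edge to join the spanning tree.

Grow the tree from Lima using Prim:
Step 1: cheapest edge leaving the tree is Hanoi—Lima (6); add Hanoi.
Step 2: cheapest edge leaving the tree is Lima—Sofia (6); add Sofia.
Step 3: cheapest edge leaving the tree is Quito—Sofia (3); add Quito.
Step 4: cheapest edge leaving the tree is Quito—Tokyo (5); add Tokyo.
Step 5: cheapest edge leaving the tree is Hanoi—Seoul (7); add Seoul.
Step 6: cheapest edge leaving the tree is Paris—Seoul (5); add Paris.
Step 7: cheapest edge leaving the tree is Oslo—Quito (9); add Oslo.
Step 8: cheapest edge leaving the tree is Paris—Riga (10); add Riga.
The 7th edge added is Oslo—Quito.

Oslo-Quito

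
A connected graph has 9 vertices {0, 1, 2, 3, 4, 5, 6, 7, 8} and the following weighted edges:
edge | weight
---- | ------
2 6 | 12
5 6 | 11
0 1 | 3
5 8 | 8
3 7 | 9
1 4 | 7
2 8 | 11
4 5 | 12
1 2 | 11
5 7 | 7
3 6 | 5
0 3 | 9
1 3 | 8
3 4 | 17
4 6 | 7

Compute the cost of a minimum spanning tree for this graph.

Prim's algorithm from 5:
Step 1: cheapest edge leaving the tree is 5 7 (7); add 7.
Step 2: cheapest edge leaving the tree is 5 8 (8); add 8.
Step 3: cheapest edge leaving the tree is 3 7 (9); add 3.
Step 4: cheapest edge leaving the tree is 3 6 (5); add 6.
Step 5: cheapest edge leaving the tree is 4 6 (7); add 4.
Step 6: cheapest edge leaving the tree is 1 4 (7); add 1.
Step 7: cheapest edge leaving the tree is 0 1 (3); add 0.
Step 8: cheapest edge leaving the tree is 1 2 (11); add 2.
MST edges: 5 7, 5 8, 3 7, 3 6, 4 6, 1 4, 0 1, 1 2; total weight 7+8+9+5+7+7+3+11 = 57.

57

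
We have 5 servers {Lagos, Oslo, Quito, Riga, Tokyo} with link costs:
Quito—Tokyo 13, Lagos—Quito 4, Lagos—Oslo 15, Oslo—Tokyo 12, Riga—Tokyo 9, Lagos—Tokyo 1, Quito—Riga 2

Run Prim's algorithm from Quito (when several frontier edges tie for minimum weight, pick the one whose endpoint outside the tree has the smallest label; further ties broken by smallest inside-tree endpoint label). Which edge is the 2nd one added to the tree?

Lagos-Quito

Grow the tree from Quito using Prim:
Step 1: frontier [Quito—Riga 2, Lagos—Quito 4, Quito—Tokyo 13] → take Quito—Riga (2); add Riga.
Step 2: frontier [Lagos—Quito 4, Quito—Tokyo 13, Riga—Tokyo 9] → take Lagos—Quito (4); add Lagos.
Step 3: frontier [Lagos—Tokyo 1, Lagos—Oslo 15, Quito—Tokyo 13, Riga—Tokyo 9] → take Lagos—Tokyo (1); add Tokyo.
Step 4: frontier [Lagos—Oslo 15, Oslo—Tokyo 12] → take Oslo—Tokyo (12); add Oslo.
The 2nd edge added is Lagos—Quito.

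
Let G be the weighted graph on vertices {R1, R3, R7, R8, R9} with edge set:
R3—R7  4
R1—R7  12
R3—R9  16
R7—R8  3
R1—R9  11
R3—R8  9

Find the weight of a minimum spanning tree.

Grow the tree from R8 using Prim:
Step 1: cheapest edge leaving the tree is R7—R8 (3); add R7.
Step 2: cheapest edge leaving the tree is R3—R7 (4); add R3.
Step 3: cheapest edge leaving the tree is R1—R7 (12); add R1.
Step 4: cheapest edge leaving the tree is R1—R9 (11); add R9.
MST edges: R7—R8, R3—R7, R1—R7, R1—R9; total weight 3+4+12+11 = 30.

30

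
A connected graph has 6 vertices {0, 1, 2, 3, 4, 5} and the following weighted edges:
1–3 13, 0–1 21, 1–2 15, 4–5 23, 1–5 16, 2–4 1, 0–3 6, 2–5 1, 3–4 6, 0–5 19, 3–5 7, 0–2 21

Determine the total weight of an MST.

27

Kruskal's algorithm — process edges by increasing weight (ties by edge label):
2–4 (1): add. Components now {0} {1} {2,4} {3} {5}
2–5 (1): add. Components now {0} {1} {2,4,5} {3}
0–3 (6): add. Components now {0,3} {1} {2,4,5}
3–4 (6): add. Components now {0,2,3,4,5} {1}
3–5 (7): skip — 3 and 5 already connected.
1–3 (13): add. Components now {0,1,2,3,4,5}
MST edges: 2–4, 2–5, 0–3, 3–4, 1–3; total weight 1+1+6+6+13 = 27.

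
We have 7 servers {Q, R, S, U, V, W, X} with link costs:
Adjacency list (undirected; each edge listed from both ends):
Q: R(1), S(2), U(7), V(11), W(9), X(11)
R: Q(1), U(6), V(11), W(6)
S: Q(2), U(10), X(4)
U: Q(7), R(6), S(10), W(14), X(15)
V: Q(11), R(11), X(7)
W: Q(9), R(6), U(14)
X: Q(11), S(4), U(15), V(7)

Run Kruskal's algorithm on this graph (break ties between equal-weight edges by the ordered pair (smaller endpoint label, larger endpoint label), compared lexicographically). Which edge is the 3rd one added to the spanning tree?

S-X

Sort edges by weight, then run Kruskal:
Q R (1): add. Components now {Q,R} {W} {S} {U} {X} {V}
Q S (2): add. Components now {Q,R,S} {W} {U} {X} {V}
S X (4): add. Components now {Q,R,S,X} {W} {U} {V}
R U (6): add. Components now {Q,R,S,U,X} {W} {V}
R W (6): add. Components now {Q,R,S,U,W,X} {V}
Q U (7): skip — U and Q already connected.
V X (7): add. Components now {Q,R,S,U,V,W,X}
The 3rd edge added is S X.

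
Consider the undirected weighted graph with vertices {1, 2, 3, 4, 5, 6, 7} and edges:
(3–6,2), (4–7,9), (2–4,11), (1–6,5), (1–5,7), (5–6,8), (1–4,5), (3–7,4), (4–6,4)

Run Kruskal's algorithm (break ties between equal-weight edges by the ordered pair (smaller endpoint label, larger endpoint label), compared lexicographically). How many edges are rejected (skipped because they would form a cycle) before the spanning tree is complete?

3

Sort edges by weight, then run Kruskal:
3–6 (2): add. Components now {1} {2} {3,6} {4} {5} {7}
3–7 (4): add. Components now {1} {2} {3,6,7} {4} {5}
4–6 (4): add. Components now {1} {2} {3,4,6,7} {5}
1–4 (5): add. Components now {1,3,4,6,7} {2} {5}
1–6 (5): skip — 1 and 6 already connected.
1–5 (7): add. Components now {1,3,4,5,6,7} {2}
5–6 (8): skip — 5 and 6 already connected.
4–7 (9): skip — 4 and 7 already connected.
2–4 (11): add. Components now {1,2,3,4,5,6,7}
Edges rejected before the tree was complete: 3.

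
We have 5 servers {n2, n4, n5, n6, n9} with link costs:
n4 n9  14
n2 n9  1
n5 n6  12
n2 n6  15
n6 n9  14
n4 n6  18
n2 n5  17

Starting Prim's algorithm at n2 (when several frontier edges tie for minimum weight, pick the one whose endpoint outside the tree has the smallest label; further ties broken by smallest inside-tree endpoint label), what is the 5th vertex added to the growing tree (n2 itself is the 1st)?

Prim's algorithm from n2:
Step 1: cheapest edge leaving the tree is n2 n9 (1); add n9.
Step 2: cheapest edge leaving the tree is n4 n9 (14); add n4.
Step 3: cheapest edge leaving the tree is n6 n9 (14); add n6.
Step 4: cheapest edge leaving the tree is n5 n6 (12); add n5.
Vertex order: n2, n9, n4, n6, n5. The 5th vertex is n5.

n5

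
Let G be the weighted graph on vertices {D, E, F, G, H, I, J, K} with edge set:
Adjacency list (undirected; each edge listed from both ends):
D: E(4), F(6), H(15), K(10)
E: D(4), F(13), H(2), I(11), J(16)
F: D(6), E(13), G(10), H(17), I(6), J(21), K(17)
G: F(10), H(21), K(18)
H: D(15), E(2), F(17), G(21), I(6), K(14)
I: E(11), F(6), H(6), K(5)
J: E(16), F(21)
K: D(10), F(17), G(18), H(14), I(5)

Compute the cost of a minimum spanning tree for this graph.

49

Kruskal's algorithm — process edges by increasing weight (ties by edge label):
E—H (2): add — endpoints in different components.
D—E (4): add — endpoints in different components.
I—K (5): add — endpoints in different components.
D—F (6): add — endpoints in different components.
F—I (6): add — endpoints in different components.
H—I (6): skip — H and I already connected.
D—K (10): skip — D and K already connected.
F—G (10): add — endpoints in different components.
E—I (11): skip — E and I already connected.
E—F (13): skip — E and F already connected.
H—K (14): skip — H and K already connected.
D—H (15): skip — D and H already connected.
E—J (16): add — endpoints in different components.
MST edges: E—H, D—E, I—K, D—F, F—I, F—G, E—J; total weight 2+4+5+6+6+10+16 = 49.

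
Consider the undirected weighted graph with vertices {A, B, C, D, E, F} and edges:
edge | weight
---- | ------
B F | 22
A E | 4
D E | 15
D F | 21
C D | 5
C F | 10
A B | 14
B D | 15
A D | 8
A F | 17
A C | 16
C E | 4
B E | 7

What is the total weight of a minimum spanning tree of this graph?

30

Kruskal's algorithm — process edges by increasing weight (ties by edge label):
A E (4): add — endpoints in different components.
C E (4): add — endpoints in different components.
C D (5): add — endpoints in different components.
B E (7): add — endpoints in different components.
A D (8): skip — A and D already connected.
C F (10): add — endpoints in different components.
MST edges: A E, C E, C D, B E, C F; total weight 4+4+5+7+10 = 30.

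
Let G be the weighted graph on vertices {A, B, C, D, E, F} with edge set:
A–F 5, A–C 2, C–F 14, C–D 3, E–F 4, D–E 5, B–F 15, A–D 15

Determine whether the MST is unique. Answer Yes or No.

No

Kruskal: consider edges lightest-first.
A–C (2): add. Components now {A,C} {B} {D} {E} {F}
C–D (3): add. Components now {A,C,D} {B} {E} {F}
E–F (4): add. Components now {A,C,D} {B} {E,F}
A–F (5): add. Components now {A,C,D,E,F} {B}
D–E (5): skip — D and E already connected.
C–F (14): skip — C and F already connected.
A–D (15): skip — A and D already connected.
B–F (15): add. Components now {A,B,C,D,E,F}
Non-tree edge D–E has weight 5, equal to the heaviest edge on its tree cycle — swapping gives another MST of the same weight. Not unique.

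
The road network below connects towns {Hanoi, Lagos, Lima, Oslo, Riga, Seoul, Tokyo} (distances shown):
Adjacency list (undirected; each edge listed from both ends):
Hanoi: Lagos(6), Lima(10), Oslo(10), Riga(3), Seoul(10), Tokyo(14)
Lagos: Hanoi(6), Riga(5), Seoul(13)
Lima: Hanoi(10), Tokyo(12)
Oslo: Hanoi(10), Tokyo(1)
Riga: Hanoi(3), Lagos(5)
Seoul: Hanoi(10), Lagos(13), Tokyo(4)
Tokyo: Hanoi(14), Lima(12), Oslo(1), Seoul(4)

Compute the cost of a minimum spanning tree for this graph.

33

Grow the tree from Riga using Prim:
Step 1: frontier [Hanoi-Riga 3, Lagos-Riga 5] → take Hanoi-Riga (3); add Hanoi.
Step 2: frontier [Hanoi-Lagos 6, Hanoi-Lima 10, Hanoi-Oslo 10, Hanoi-Seoul 10, Hanoi-Tokyo 14, Lagos-Riga 5] → take Lagos-Riga (5); add Lagos.
Step 3: frontier [Hanoi-Lima 10, Hanoi-Oslo 10, Hanoi-Seoul 10, Hanoi-Tokyo 14, Lagos-Seoul 13] → take Hanoi-Lima (10); add Lima.
Step 4: frontier [Hanoi-Oslo 10, Hanoi-Seoul 10, Hanoi-Tokyo 14, Lagos-Seoul 13, Lima-Tokyo 12] → take Hanoi-Oslo (10); add Oslo.
Step 5: frontier [Hanoi-Seoul 10, Hanoi-Tokyo 14, Lagos-Seoul 13, Lima-Tokyo 12, Oslo-Tokyo 1] → take Oslo-Tokyo (1); add Tokyo.
Step 6: frontier [Hanoi-Seoul 10, Lagos-Seoul 13, Seoul-Tokyo 4] → take Seoul-Tokyo (4); add Seoul.
MST edges: Hanoi-Riga, Lagos-Riga, Hanoi-Lima, Hanoi-Oslo, Oslo-Tokyo, Seoul-Tokyo; total weight 3+5+10+10+1+4 = 33.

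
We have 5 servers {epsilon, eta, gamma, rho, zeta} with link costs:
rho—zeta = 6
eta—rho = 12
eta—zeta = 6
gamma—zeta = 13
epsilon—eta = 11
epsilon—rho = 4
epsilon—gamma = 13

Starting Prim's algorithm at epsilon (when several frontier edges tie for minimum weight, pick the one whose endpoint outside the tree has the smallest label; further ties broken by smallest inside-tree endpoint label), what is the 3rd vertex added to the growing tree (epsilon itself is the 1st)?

zeta

Grow the tree from epsilon using Prim:
Step 1: frontier [epsilon—rho 4, epsilon—eta 11, epsilon—gamma 13] → take epsilon—rho (4); add rho.
Step 2: frontier [epsilon—eta 11, epsilon—gamma 13, rho—zeta 6, eta—rho 12] → take rho—zeta (6); add zeta.
Step 3: frontier [epsilon—eta 11, epsilon—gamma 13, eta—rho 12, eta—zeta 6, gamma—zeta 13] → take eta—zeta (6); add eta.
Step 4: frontier [epsilon—gamma 13, gamma—zeta 13] → take epsilon—gamma (13); add gamma.
Vertex order: epsilon, rho, zeta, eta, gamma. The 3rd vertex is zeta.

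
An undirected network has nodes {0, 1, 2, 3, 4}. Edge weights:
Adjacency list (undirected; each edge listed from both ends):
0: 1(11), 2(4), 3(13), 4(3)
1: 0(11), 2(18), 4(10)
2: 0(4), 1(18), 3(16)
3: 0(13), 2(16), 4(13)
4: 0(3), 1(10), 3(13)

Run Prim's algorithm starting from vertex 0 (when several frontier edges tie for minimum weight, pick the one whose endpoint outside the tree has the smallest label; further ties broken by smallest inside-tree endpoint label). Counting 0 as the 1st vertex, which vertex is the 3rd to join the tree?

2

Prim's algorithm from 0:
Step 1: cheapest edge leaving the tree is 0 4 (3); add 4.
Step 2: cheapest edge leaving the tree is 0 2 (4); add 2.
Step 3: cheapest edge leaving the tree is 1 4 (10); add 1.
Step 4: cheapest edge leaving the tree is 0 3 (13); add 3.
Vertex order: 0, 4, 2, 1, 3. The 3rd vertex is 2.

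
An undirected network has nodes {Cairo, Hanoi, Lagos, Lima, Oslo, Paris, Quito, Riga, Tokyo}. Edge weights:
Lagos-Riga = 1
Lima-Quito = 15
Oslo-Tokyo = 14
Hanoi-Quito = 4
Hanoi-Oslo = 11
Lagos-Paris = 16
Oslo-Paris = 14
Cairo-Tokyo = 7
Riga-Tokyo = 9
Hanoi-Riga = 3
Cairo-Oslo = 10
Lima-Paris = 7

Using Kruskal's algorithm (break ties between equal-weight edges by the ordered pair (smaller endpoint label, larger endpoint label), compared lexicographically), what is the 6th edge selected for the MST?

Riga-Tokyo

Sort edges by weight, then run Kruskal:
Lagos-Riga (1): add — endpoints in different components.
Hanoi-Riga (3): add — endpoints in different components.
Hanoi-Quito (4): add — endpoints in different components.
Cairo-Tokyo (7): add — endpoints in different components.
Lima-Paris (7): add — endpoints in different components.
Riga-Tokyo (9): add — endpoints in different components.
Cairo-Oslo (10): add — endpoints in different components.
Hanoi-Oslo (11): skip — Oslo and Hanoi already connected.
Oslo-Paris (14): add — endpoints in different components.
The 6th edge added is Riga-Tokyo.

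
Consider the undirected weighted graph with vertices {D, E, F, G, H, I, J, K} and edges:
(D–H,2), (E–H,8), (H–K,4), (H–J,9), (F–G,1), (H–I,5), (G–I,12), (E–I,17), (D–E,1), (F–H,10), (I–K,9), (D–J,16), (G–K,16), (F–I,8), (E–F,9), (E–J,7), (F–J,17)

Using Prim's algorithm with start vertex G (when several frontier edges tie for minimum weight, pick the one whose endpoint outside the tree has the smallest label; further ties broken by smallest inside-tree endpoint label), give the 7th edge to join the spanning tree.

Prim, starting at G.
Step 1: cheapest edge leaving the tree is F–G (1); add F.
Step 2: cheapest edge leaving the tree is F–I (8); add I.
Step 3: cheapest edge leaving the tree is H–I (5); add H.
Step 4: cheapest edge leaving the tree is D–H (2); add D.
Step 5: cheapest edge leaving the tree is D–E (1); add E.
Step 6: cheapest edge leaving the tree is H–K (4); add K.
Step 7: cheapest edge leaving the tree is E–J (7); add J.
The 7th edge added is E–J.

E-J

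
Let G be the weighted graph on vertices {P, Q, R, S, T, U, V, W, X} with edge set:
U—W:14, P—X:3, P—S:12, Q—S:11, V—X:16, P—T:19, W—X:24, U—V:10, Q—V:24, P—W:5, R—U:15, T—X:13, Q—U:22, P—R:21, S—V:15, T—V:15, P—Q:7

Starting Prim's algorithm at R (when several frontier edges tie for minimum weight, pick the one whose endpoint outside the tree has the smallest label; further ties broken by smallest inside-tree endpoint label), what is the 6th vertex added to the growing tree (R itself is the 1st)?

X

Prim's algorithm from R:
Step 1: cheapest edge leaving the tree is R—U (15); add U.
Step 2: cheapest edge leaving the tree is U—V (10); add V.
Step 3: cheapest edge leaving the tree is U—W (14); add W.
Step 4: cheapest edge leaving the tree is P—W (5); add P.
Step 5: cheapest edge leaving the tree is P—X (3); add X.
Step 6: cheapest edge leaving the tree is P—Q (7); add Q.
Step 7: cheapest edge leaving the tree is Q—S (11); add S.
Step 8: cheapest edge leaving the tree is T—X (13); add T.
Vertex order: R, U, V, W, P, X, Q, S, T. The 6th vertex is X.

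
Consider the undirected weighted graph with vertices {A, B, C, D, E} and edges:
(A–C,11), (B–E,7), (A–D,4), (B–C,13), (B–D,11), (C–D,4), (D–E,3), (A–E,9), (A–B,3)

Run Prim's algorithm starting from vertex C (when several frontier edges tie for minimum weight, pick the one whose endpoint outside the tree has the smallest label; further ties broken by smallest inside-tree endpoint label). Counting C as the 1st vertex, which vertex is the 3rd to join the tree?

E

Grow the tree from C using Prim:
Step 1: cheapest edge leaving the tree is C–D (4); add D.
Step 2: cheapest edge leaving the tree is D–E (3); add E.
Step 3: cheapest edge leaving the tree is A–D (4); add A.
Step 4: cheapest edge leaving the tree is A–B (3); add B.
Vertex order: C, D, E, A, B. The 3rd vertex is E.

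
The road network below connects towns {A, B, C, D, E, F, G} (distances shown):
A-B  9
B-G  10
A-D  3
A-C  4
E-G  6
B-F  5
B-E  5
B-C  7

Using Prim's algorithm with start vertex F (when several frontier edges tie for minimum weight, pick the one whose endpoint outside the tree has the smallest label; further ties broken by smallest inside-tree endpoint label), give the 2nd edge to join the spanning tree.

Prim, starting at F.
Step 1: cheapest edge leaving the tree is B-F (5); add B.
Step 2: cheapest edge leaving the tree is B-E (5); add E.
Step 3: cheapest edge leaving the tree is E-G (6); add G.
Step 4: cheapest edge leaving the tree is B-C (7); add C.
Step 5: cheapest edge leaving the tree is A-C (4); add A.
Step 6: cheapest edge leaving the tree is A-D (3); add D.
The 2nd edge added is B-E.

B-E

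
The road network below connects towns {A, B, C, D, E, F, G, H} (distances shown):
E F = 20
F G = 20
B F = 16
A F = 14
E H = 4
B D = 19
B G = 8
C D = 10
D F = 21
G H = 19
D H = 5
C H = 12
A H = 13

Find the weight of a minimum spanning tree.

70

Prim's algorithm from G:
Step 1: frontier [B G 8, G H 19, F G 20] → take B G (8); add B.
Step 2: frontier [B F 16, B D 19, G H 19, F G 20] → take B F (16); add F.
Step 3: frontier [B D 19, A F 14, E F 20, D F 21, G H 19] → take A F (14); add A.
Step 4: frontier [A H 13, B D 19, E F 20, D F 21, G H 19] → take A H (13); add H.
Step 5: frontier [B D 19, E F 20, D F 21, E H 4, D H 5, C H 12] → take E H (4); add E.
Step 6: frontier [B D 19, D F 21, D H 5, C H 12] → take D H (5); add D.
Step 7: frontier [C D 10, C H 12] → take C D (10); add C.
MST edges: B G, B F, A F, A H, E H, D H, C D; total weight 8+16+14+13+4+5+10 = 70.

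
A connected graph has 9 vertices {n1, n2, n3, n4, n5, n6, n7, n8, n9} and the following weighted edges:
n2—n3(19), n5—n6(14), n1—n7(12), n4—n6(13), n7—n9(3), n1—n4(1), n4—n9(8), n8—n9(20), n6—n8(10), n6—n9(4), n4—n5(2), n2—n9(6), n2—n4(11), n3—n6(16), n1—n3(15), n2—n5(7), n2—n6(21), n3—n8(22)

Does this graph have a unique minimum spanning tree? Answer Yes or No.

Yes

Kruskal: consider edges lightest-first.
n1—n4 (1): add — endpoints in different components.
n4—n5 (2): add — endpoints in different components.
n7—n9 (3): add — endpoints in different components.
n6—n9 (4): add — endpoints in different components.
n2—n9 (6): add — endpoints in different components.
n2—n5 (7): add — endpoints in different components.
n4—n9 (8): skip — n4 and n9 already connected.
n6—n8 (10): add — endpoints in different components.
n2—n4 (11): skip — n4 and n2 already connected.
n1—n7 (12): skip — n7 and n1 already connected.
n4—n6 (13): skip — n4 and n6 already connected.
n5—n6 (14): skip — n6 and n5 already connected.
n1—n3 (15): add — endpoints in different components.
Every non-tree edge has weight strictly greater than the heaviest edge on the tree path between its endpoints, so the MST is unique.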